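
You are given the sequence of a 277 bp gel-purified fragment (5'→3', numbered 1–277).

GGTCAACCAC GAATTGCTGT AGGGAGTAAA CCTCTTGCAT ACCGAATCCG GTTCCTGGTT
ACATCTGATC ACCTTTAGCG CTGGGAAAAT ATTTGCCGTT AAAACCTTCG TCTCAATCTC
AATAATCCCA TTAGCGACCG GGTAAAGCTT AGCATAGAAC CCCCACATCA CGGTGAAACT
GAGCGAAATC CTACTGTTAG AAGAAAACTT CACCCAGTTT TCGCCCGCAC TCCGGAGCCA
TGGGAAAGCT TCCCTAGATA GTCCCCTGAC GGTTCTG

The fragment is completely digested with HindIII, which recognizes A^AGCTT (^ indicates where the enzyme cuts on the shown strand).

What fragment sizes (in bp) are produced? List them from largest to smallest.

HindIII sites (AAGCTT) start at positions 145, 246.
HindIII cuts after the first base of each site, so after positions 145, 246.
Linear molecule, 2 cuts → 3 fragments:
  1–145 → 145 bp
  146–246 → 101 bp
  247–277 → 31 bp
Sorted largest to smallest: 145, 101, 31 bp.

145, 101, 31 bp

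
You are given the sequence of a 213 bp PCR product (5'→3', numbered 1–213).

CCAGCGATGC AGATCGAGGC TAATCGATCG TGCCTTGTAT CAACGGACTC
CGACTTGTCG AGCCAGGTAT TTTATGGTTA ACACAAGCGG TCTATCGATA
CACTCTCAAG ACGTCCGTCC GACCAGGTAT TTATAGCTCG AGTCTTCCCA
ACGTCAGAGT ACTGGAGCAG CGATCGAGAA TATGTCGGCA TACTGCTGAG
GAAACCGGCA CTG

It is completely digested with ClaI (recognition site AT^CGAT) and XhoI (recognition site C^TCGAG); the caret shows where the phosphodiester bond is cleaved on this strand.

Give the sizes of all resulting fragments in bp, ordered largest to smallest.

76, 71, 42, 24 bp

ClaI sites (ATCGAT) start at positions 23, 94.
ClaI cuts after base 2 of each site, so after positions 24, 95.
The XhoI site (CTCGAG) starts at position 137.
XhoI cuts after the first base of each site, so after position 137.
Combined cut positions: 24, 95, 137.
Linear molecule, 3 cuts → 4 fragments:
  1–24 → 24 bp
  25–95 → 71 bp
  96–137 → 42 bp
  138–213 → 76 bp
Sorted largest to smallest: 76, 71, 42, 24 bp.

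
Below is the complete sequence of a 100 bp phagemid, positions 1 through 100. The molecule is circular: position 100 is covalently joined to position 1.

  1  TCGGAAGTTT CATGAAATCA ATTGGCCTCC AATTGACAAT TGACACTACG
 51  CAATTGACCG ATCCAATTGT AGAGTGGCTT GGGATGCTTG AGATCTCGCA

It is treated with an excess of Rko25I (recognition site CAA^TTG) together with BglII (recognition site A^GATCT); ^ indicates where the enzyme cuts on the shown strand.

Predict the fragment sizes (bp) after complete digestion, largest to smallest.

30, 25, 14, 13, 11, 7 bp

Rko25I sites (CAATTG) start at positions 19, 30, 37, 51, 64.
Rko25I cuts after base 3 of each site, so after positions 21, 32, 39, 53, 66.
The BglII site (AGATCT) starts at position 91.
BglII cuts after the first base of each site, so after position 91.
Combined cut positions: 21, 32, 39, 53, 66, 91.
Circular molecule, 6 cuts → 6 fragments:
  22–32 → 11 bp
  33–39 → 7 bp
  40–53 → 14 bp
  54–66 → 13 bp
  67–91 → 25 bp
  92–100 then 1–21 → 9 + 21 = 30 bp
Sorted largest to smallest: 30, 25, 14, 13, 11, 7 bp.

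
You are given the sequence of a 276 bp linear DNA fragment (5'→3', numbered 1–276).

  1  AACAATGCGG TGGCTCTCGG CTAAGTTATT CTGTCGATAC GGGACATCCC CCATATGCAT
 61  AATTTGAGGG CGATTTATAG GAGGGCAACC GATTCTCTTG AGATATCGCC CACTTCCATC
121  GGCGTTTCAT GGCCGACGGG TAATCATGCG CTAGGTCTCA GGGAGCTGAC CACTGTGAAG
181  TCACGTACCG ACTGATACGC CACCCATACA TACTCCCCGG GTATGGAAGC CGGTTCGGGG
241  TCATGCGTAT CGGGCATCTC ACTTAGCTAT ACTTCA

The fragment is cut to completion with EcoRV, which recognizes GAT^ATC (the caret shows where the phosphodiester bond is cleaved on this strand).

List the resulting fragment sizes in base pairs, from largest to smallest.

172, 104 bp

The EcoRV site (GATATC) starts at position 102.
EcoRV cuts after base 3 of each site, so after position 104.
Linear molecule, 1 cut → 2 fragments:
  1–104 → 104 bp
  105–276 → 172 bp
Sorted largest to smallest: 172, 104 bp.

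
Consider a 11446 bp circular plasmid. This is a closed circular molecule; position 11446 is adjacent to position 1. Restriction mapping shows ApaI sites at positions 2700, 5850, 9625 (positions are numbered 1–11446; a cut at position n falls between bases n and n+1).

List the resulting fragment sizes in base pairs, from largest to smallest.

4521, 3775, 3150 bp

Circular molecule, 3 cuts → 3 fragments:
  5850 − 2700 = 3150 bp
  9625 − 5850 = 3775 bp
  wrap: 11446 − 9625 + 2700 = 4521 bp
Sorted largest to smallest: 4521, 3775, 3150 bp.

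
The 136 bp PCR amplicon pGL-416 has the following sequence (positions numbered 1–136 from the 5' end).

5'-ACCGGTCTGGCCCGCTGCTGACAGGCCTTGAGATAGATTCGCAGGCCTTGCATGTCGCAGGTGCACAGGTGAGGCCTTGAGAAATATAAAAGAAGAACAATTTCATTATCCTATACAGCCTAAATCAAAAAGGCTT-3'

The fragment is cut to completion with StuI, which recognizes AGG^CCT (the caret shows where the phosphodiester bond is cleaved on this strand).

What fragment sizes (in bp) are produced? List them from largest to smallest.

62, 29, 25, 20 bp

StuI sites (AGGCCT) start at positions 23, 43, 72.
StuI cuts after base 3 of each site, so after positions 25, 45, 74.
Linear molecule, 3 cuts → 4 fragments:
  1–25 → 25 bp
  26–45 → 20 bp
  46–74 → 29 bp
  75–136 → 62 bp
Sorted largest to smallest: 62, 29, 25, 20 bp.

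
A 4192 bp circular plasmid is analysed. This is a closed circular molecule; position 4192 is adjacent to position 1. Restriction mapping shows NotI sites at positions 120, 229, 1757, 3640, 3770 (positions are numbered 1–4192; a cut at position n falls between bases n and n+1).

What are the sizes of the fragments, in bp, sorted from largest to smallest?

Circular molecule, 5 cuts → 5 fragments:
  229 − 120 = 109 bp
  1757 − 229 = 1528 bp
  3640 − 1757 = 1883 bp
  3770 − 3640 = 130 bp
  wrap: 4192 − 3770 + 120 = 542 bp
Sorted largest to smallest: 1883, 1528, 542, 130, 109 bp.

1883, 1528, 542, 130, 109 bp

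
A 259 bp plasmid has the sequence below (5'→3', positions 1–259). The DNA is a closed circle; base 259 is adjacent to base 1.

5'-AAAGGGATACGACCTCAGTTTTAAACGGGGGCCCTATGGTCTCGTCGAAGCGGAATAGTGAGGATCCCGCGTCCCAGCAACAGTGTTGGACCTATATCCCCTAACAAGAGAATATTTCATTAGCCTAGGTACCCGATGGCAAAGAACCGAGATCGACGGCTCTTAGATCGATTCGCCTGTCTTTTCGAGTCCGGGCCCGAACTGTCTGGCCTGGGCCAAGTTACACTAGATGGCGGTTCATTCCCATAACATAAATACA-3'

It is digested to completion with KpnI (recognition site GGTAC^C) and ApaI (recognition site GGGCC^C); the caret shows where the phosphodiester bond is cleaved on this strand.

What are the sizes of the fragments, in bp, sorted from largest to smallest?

The KpnI site (GGTACC) starts at position 128.
KpnI cuts after base 5 of each site (before the last base), so after position 132.
ApaI sites (GGGCCC) start at positions 29, 193.
ApaI cuts after base 5 of each site (before the last base), so after positions 33, 197.
Combined cut positions: 33, 132, 197.
Circular molecule, 3 cuts → 3 fragments:
  34–132 → 99 bp
  133–197 → 65 bp
  198–259 then 1–33 → 62 + 33 = 95 bp
Sorted largest to smallest: 99, 95, 65 bp.

99, 95, 65 bp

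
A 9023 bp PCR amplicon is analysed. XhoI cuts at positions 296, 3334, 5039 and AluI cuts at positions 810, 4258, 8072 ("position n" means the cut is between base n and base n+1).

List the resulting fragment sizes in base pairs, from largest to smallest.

Combined cut positions (sorted): 296, 810, 3334, 4258, 5039, 8072.
Linear molecule, 6 cuts → 7 fragments:
  296 − 0 = 296 bp
  810 − 296 = 514 bp
  3334 − 810 = 2524 bp
  4258 − 3334 = 924 bp
  5039 − 4258 = 781 bp
  8072 − 5039 = 3033 bp
  9023 − 8072 = 951 bp
Sorted largest to smallest: 3033, 2524, 951, 924, 781, 514, 296 bp.

3033, 2524, 951, 924, 781, 514, 296 bp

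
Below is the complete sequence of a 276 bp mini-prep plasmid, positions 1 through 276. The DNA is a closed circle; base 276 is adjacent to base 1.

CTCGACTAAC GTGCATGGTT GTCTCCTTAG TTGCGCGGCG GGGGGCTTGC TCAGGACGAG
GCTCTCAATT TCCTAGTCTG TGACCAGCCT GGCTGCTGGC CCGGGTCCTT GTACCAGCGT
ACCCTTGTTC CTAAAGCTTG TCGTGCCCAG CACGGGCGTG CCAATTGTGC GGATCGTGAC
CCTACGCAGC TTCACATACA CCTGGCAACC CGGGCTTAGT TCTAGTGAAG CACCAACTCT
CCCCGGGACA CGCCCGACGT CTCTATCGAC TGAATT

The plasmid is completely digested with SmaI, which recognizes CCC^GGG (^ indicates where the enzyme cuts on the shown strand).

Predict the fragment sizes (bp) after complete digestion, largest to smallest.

SmaI sites (CCCGGG) start at positions 100, 209, 242.
SmaI cuts after base 3 of each site, so after positions 102, 211, 244.
Circular molecule, 3 cuts → 3 fragments:
  103–211 → 109 bp
  212–244 → 33 bp
  245–276 then 1–102 → 32 + 102 = 134 bp
Sorted largest to smallest: 134, 109, 33 bp.

134, 109, 33 bp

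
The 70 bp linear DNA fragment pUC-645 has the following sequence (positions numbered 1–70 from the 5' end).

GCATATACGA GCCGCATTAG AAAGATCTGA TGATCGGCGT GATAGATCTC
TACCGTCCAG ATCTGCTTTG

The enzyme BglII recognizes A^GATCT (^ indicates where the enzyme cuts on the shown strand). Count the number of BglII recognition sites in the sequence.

AGATCT occurs starting at positions 23, 44, 59.
BglII cuts at 3 sites.

3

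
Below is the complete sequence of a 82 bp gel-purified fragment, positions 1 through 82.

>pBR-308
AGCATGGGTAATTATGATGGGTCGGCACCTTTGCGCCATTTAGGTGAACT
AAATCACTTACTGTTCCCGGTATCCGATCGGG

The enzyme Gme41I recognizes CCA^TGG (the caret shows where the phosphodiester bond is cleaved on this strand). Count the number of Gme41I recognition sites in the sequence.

No occurrence of CCATGG is present in the sequence.
Gme41I does not cut: 0 sites.

0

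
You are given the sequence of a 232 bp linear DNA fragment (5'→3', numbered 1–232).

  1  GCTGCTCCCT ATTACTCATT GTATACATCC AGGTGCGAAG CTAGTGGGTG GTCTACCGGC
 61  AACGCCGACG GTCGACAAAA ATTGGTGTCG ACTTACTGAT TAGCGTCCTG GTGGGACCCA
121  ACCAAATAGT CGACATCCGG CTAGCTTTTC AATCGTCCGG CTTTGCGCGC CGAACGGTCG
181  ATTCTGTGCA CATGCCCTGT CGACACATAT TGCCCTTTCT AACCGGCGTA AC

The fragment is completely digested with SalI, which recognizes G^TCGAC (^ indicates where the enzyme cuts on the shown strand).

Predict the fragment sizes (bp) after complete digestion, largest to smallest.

SalI sites (GTCGAC) start at positions 71, 87, 129, 199.
SalI cuts after the first base of each site, so after positions 71, 87, 129, 199.
Linear molecule, 4 cuts → 5 fragments:
  1–71 → 71 bp
  72–87 → 16 bp
  88–129 → 42 bp
  130–199 → 70 bp
  200–232 → 33 bp
Sorted largest to smallest: 71, 70, 42, 33, 16 bp.

71, 70, 42, 33, 16 bp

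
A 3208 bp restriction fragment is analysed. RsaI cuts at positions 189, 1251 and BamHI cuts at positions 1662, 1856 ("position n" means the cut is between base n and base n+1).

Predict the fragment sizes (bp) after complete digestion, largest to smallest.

Combined cut positions (sorted): 189, 1251, 1662, 1856.
Linear molecule, 4 cuts → 5 fragments:
  189 − 0 = 189 bp
  1251 − 189 = 1062 bp
  1662 − 1251 = 411 bp
  1856 − 1662 = 194 bp
  3208 − 1856 = 1352 bp
Sorted largest to smallest: 1352, 1062, 411, 194, 189 bp.

1352, 1062, 411, 194, 189 bp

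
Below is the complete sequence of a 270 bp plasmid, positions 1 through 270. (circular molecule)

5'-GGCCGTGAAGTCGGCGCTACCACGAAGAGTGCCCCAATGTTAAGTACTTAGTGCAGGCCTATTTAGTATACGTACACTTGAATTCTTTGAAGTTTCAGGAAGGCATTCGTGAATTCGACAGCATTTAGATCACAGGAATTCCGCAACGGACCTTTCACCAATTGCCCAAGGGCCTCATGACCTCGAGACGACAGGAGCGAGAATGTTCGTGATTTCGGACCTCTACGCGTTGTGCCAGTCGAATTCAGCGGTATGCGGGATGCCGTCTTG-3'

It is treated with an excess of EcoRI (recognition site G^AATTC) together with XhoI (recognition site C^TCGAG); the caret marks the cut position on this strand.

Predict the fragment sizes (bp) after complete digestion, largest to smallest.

EcoRI sites (GAATTC) start at positions 80, 111, 136, 241.
EcoRI cuts after the first base of each site, so after positions 80, 111, 136, 241.
The XhoI site (CTCGAG) starts at position 182.
XhoI cuts after the first base of each site, so after position 182.
Combined cut positions: 80, 111, 136, 182, 241.
Circular molecule, 5 cuts → 5 fragments:
  81–111 → 31 bp
  112–136 → 25 bp
  137–182 → 46 bp
  183–241 → 59 bp
  242–270 then 1–80 → 29 + 80 = 109 bp
Sorted largest to smallest: 109, 59, 46, 31, 25 bp.

109, 59, 46, 31, 25 bp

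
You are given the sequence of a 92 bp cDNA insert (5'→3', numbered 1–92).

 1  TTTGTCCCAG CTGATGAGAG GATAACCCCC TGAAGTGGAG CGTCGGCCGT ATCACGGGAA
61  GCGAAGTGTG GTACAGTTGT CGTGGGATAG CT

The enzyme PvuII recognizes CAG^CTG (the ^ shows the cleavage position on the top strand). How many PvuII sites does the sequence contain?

1

CAGCTG occurs starting at position 8.
PvuII cuts at 1 site.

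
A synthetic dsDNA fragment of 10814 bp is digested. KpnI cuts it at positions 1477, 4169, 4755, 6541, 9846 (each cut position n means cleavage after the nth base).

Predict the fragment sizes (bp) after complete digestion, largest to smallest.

3305, 2692, 1786, 1477, 968, 586 bp

Linear molecule, 5 cuts → 6 fragments:
  1477 − 0 = 1477 bp
  4169 − 1477 = 2692 bp
  4755 − 4169 = 586 bp
  6541 − 4755 = 1786 bp
  9846 − 6541 = 3305 bp
  10814 − 9846 = 968 bp
Sorted largest to smallest: 3305, 2692, 1786, 1477, 968, 586 bp.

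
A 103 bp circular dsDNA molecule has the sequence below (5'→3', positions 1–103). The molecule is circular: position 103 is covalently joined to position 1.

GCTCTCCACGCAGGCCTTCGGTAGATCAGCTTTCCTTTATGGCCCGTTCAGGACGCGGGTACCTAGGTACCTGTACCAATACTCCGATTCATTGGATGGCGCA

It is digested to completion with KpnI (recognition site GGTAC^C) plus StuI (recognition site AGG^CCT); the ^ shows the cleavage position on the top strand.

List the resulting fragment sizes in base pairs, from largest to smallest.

KpnI sites (GGTACC) start at positions 58, 66.
KpnI cuts after base 5 of each site (before the last base), so after positions 62, 70.
The StuI site (AGGCCT) starts at position 12.
StuI cuts after base 3 of each site, so after position 14.
Combined cut positions: 14, 62, 70.
Circular molecule, 3 cuts → 3 fragments:
  15–62 → 48 bp
  63–70 → 8 bp
  71–103 then 1–14 → 33 + 14 = 47 bp
Sorted largest to smallest: 48, 47, 8 bp.

48, 47, 8 bp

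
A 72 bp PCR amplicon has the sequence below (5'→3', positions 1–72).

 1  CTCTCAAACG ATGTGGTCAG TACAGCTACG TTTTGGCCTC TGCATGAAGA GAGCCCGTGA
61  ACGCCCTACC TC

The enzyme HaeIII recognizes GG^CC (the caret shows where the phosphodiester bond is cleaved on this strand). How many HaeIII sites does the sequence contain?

1

GGCC occurs starting at position 35.
HaeIII cuts at 1 site.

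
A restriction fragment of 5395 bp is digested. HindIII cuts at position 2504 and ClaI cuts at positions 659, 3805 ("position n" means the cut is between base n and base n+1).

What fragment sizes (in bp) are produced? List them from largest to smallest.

Combined cut positions (sorted): 659, 2504, 3805.
Linear molecule, 3 cuts → 4 fragments:
  659 − 0 = 659 bp
  2504 − 659 = 1845 bp
  3805 − 2504 = 1301 bp
  5395 − 3805 = 1590 bp
Sorted largest to smallest: 1845, 1590, 1301, 659 bp.

1845, 1590, 1301, 659 bp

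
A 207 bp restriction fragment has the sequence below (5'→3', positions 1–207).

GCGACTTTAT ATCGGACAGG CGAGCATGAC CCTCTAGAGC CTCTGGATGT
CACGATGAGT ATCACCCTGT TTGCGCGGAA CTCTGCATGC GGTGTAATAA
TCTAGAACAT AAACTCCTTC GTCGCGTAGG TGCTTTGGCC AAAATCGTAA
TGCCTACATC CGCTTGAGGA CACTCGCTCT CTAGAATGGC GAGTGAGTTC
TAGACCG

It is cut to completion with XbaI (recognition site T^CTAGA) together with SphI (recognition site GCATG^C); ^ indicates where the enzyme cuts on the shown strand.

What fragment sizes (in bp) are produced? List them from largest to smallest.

79, 56, 33, 19, 12, 8 bp

XbaI sites (TCTAGA) start at positions 33, 101, 180, 199.
XbaI cuts after the first base of each site, so after positions 33, 101, 180, 199.
The SphI site (GCATGC) starts at position 85.
SphI cuts after base 5 of each site (before the last base), so after position 89.
Combined cut positions: 33, 89, 101, 180, 199.
Linear molecule, 5 cuts → 6 fragments:
  1–33 → 33 bp
  34–89 → 56 bp
  90–101 → 12 bp
  102–180 → 79 bp
  181–199 → 19 bp
  200–207 → 8 bp
Sorted largest to smallest: 79, 56, 33, 19, 12, 8 bp.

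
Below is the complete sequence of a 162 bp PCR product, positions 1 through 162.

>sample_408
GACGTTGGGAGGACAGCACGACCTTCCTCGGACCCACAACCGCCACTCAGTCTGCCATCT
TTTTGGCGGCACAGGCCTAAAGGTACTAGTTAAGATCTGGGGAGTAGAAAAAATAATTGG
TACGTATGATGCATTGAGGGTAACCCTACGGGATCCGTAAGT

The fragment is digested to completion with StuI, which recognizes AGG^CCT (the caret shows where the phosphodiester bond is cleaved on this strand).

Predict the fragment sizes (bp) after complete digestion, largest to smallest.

The StuI site (AGGCCT) starts at position 73.
StuI cuts after base 3 of each site, so after position 75.
Linear molecule, 1 cut → 2 fragments:
  1–75 → 75 bp
  76–162 → 87 bp
Sorted largest to smallest: 87, 75 bp.

87, 75 bp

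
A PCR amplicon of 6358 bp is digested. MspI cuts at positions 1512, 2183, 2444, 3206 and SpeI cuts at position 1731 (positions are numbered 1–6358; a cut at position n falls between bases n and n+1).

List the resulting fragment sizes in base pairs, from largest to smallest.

Combined cut positions (sorted): 1512, 1731, 2183, 2444, 3206.
Linear molecule, 5 cuts → 6 fragments:
  1512 − 0 = 1512 bp
  1731 − 1512 = 219 bp
  2183 − 1731 = 452 bp
  2444 − 2183 = 261 bp
  3206 − 2444 = 762 bp
  6358 − 3206 = 3152 bp
Sorted largest to smallest: 3152, 1512, 762, 452, 261, 219 bp.

3152, 1512, 762, 452, 261, 219 bp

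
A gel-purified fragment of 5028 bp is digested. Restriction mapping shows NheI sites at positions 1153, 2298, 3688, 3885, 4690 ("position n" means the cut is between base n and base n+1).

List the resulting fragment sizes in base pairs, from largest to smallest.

1390, 1153, 1145, 805, 338, 197 bp

Linear molecule, 5 cuts → 6 fragments:
  1153 − 0 = 1153 bp
  2298 − 1153 = 1145 bp
  3688 − 2298 = 1390 bp
  3885 − 3688 = 197 bp
  4690 − 3885 = 805 bp
  5028 − 4690 = 338 bp
Sorted largest to smallest: 1390, 1153, 1145, 805, 338, 197 bp.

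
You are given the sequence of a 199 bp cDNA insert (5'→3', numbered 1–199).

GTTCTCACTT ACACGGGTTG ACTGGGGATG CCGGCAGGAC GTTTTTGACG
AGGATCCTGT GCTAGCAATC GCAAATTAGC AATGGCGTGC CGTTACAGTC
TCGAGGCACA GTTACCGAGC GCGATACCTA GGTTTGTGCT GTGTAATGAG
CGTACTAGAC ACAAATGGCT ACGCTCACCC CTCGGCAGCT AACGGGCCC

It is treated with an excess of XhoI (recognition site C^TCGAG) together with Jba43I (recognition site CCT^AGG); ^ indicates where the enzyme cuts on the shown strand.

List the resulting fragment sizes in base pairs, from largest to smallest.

100, 70, 29 bp

The XhoI site (CTCGAG) starts at position 100.
XhoI cuts after the first base of each site, so after position 100.
The Jba43I site (CCTAGG) starts at position 127.
Jba43I cuts after base 3 of each site, so after position 129.
Combined cut positions: 100, 129.
Linear molecule, 2 cuts → 3 fragments:
  1–100 → 100 bp
  101–129 → 29 bp
  130–199 → 70 bp
Sorted largest to smallest: 100, 70, 29 bp.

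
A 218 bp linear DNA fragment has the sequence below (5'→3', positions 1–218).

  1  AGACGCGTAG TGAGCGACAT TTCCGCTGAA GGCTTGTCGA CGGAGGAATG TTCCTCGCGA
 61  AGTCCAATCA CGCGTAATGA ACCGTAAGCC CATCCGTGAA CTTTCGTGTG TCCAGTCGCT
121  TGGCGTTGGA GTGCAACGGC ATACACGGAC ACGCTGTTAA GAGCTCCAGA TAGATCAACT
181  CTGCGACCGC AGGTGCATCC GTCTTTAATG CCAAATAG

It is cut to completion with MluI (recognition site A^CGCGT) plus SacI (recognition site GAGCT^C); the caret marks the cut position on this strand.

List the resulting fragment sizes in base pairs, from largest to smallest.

95, 67, 53, 3 bp

MluI sites (ACGCGT) start at positions 3, 70.
MluI cuts after the first base of each site, so after positions 3, 70.
The SacI site (GAGCTC) starts at position 161.
SacI cuts after base 5 of each site (before the last base), so after position 165.
Combined cut positions: 3, 70, 165.
Linear molecule, 3 cuts → 4 fragments:
  1–3 → 3 bp
  4–70 → 67 bp
  71–165 → 95 bp
  166–218 → 53 bp
Sorted largest to smallest: 95, 67, 53, 3 bp.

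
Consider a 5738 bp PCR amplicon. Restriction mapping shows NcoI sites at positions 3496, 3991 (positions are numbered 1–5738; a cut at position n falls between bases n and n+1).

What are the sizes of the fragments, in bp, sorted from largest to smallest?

3496, 1747, 495 bp

Linear molecule, 2 cuts → 3 fragments:
  3496 − 0 = 3496 bp
  3991 − 3496 = 495 bp
  5738 − 3991 = 1747 bp
Sorted largest to smallest: 3496, 1747, 495 bp.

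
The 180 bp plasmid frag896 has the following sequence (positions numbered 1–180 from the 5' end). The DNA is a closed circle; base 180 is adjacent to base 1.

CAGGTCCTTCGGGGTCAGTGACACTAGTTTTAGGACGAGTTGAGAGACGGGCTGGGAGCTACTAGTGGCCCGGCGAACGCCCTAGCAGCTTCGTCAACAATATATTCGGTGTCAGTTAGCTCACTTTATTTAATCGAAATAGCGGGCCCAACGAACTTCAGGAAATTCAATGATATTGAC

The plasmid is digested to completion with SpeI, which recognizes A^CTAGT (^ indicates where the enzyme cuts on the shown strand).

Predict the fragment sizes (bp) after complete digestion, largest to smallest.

SpeI sites (ACTAGT) start at positions 23, 61.
SpeI cuts after the first base of each site, so after positions 23, 61.
Circular molecule, 2 cuts → 2 fragments:
  24–61 → 38 bp
  62–180 then 1–23 → 119 + 23 = 142 bp
Sorted largest to smallest: 142, 38 bp.

142, 38 bp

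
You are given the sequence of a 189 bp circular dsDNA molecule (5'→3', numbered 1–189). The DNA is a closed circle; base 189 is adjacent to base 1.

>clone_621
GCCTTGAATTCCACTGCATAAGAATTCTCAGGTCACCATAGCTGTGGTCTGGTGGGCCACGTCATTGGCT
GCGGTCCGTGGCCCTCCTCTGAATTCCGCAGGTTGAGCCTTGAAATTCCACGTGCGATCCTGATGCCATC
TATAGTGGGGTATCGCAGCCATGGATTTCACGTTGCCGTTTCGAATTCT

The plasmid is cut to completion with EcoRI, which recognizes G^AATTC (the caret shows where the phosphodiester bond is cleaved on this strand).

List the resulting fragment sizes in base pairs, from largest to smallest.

92, 69, 16, 12 bp

EcoRI sites (GAATTC) start at positions 6, 22, 91, 183.
EcoRI cuts after the first base of each site, so after positions 6, 22, 91, 183.
Circular molecule, 4 cuts → 4 fragments:
  7–22 → 16 bp
  23–91 → 69 bp
  92–183 → 92 bp
  184–189 then 1–6 → 6 + 6 = 12 bp
Sorted largest to smallest: 92, 69, 16, 12 bp.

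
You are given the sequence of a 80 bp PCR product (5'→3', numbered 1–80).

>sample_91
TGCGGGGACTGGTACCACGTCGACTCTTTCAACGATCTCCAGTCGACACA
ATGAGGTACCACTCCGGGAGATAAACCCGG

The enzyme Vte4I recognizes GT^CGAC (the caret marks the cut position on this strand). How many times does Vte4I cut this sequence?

2

GTCGAC occurs starting at positions 19, 42.
Vte4I cuts at 2 sites.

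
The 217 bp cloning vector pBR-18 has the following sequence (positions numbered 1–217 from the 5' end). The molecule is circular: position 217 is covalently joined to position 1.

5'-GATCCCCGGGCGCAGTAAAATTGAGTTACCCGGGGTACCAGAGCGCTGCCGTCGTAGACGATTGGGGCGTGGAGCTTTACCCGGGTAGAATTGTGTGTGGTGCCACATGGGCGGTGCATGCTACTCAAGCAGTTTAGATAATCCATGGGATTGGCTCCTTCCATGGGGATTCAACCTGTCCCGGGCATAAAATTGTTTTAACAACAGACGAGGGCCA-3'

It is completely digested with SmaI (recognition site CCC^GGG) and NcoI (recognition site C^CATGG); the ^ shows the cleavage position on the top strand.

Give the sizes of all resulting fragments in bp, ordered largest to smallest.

61, 51, 42, 24, 21, 18 bp

SmaI sites (CCCGGG) start at positions 5, 29, 80, 180.
SmaI cuts after base 3 of each site, so after positions 7, 31, 82, 182.
NcoI sites (CCATGG) start at positions 143, 161.
NcoI cuts after the first base of each site, so after positions 143, 161.
Combined cut positions: 7, 31, 82, 143, 161, 182.
Circular molecule, 6 cuts → 6 fragments:
  8–31 → 24 bp
  32–82 → 51 bp
  83–143 → 61 bp
  144–161 → 18 bp
  162–182 → 21 bp
  183–217 then 1–7 → 35 + 7 = 42 bp
Sorted largest to smallest: 61, 51, 42, 24, 21, 18 bp.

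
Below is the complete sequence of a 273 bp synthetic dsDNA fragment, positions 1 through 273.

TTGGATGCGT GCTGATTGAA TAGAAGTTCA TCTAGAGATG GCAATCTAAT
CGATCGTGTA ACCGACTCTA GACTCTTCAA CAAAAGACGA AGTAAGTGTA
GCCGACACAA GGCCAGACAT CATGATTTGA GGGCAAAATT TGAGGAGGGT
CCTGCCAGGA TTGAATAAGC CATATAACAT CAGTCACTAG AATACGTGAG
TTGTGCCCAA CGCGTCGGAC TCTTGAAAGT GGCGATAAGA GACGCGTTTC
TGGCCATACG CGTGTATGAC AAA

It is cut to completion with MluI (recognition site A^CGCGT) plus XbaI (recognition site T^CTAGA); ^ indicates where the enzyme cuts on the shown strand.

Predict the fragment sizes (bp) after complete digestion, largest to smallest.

143, 36, 32, 31, 16, 15 bp

MluI sites (ACGCGT) start at positions 210, 242, 258.
MluI cuts after the first base of each site, so after positions 210, 242, 258.
XbaI sites (TCTAGA) start at positions 31, 67.
XbaI cuts after the first base of each site, so after positions 31, 67.
Combined cut positions: 31, 67, 210, 242, 258.
Linear molecule, 5 cuts → 6 fragments:
  1–31 → 31 bp
  32–67 → 36 bp
  68–210 → 143 bp
  211–242 → 32 bp
  243–258 → 16 bp
  259–273 → 15 bp
Sorted largest to smallest: 143, 36, 32, 31, 16, 15 bp.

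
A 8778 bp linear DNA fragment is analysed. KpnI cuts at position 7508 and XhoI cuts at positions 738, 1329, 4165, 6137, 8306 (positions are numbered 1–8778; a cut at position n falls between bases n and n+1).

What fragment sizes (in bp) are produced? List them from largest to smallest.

2836, 1972, 1371, 798, 738, 591, 472 bp

Combined cut positions (sorted): 738, 1329, 4165, 6137, 7508, 8306.
Linear molecule, 6 cuts → 7 fragments:
  738 − 0 = 738 bp
  1329 − 738 = 591 bp
  4165 − 1329 = 2836 bp
  6137 − 4165 = 1972 bp
  7508 − 6137 = 1371 bp
  8306 − 7508 = 798 bp
  8778 − 8306 = 472 bp
Sorted largest to smallest: 2836, 1972, 1371, 798, 738, 591, 472 bp.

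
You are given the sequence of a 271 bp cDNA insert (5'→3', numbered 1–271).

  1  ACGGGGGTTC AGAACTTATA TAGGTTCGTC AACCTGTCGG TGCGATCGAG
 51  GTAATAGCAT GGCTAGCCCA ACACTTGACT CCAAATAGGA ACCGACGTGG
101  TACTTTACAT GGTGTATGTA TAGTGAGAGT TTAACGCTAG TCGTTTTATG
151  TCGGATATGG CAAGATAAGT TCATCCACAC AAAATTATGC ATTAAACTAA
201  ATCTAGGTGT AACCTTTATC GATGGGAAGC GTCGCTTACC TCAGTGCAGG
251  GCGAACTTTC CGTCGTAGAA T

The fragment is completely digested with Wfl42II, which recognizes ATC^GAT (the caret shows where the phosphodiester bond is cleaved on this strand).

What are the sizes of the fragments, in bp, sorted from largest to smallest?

The Wfl42II site (ATCGAT) starts at position 218.
Wfl42II cuts after base 3 of each site, so after position 220.
Linear molecule, 1 cut → 2 fragments:
  1–220 → 220 bp
  221–271 → 51 bp
Sorted largest to smallest: 220, 51 bp.

220, 51 bp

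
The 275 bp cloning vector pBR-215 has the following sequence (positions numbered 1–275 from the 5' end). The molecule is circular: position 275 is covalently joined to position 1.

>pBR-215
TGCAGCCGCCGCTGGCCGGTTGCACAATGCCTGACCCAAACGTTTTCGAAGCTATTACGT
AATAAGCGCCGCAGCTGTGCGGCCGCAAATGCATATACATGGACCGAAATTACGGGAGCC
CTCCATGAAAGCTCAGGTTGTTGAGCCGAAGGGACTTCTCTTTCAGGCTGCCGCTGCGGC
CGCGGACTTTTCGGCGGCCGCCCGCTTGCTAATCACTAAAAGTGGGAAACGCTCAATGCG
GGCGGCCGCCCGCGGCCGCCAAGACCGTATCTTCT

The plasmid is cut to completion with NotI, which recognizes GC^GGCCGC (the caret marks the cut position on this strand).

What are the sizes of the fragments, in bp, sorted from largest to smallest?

NotI sites (GCGGCCGC) start at positions 79, 176, 194, 242, 252.
NotI cuts after base 2 of each site, so after positions 80, 177, 195, 243, 253.
Circular molecule, 5 cuts → 5 fragments:
  81–177 → 97 bp
  178–195 → 18 bp
  196–243 → 48 bp
  244–253 → 10 bp
  254–275 then 1–80 → 22 + 80 = 102 bp
Sorted largest to smallest: 102, 97, 48, 18, 10 bp.

102, 97, 48, 18, 10 bp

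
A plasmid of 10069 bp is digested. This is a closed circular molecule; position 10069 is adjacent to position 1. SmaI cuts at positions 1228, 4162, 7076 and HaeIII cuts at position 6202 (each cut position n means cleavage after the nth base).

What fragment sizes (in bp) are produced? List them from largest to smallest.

Combined cut positions (sorted): 1228, 4162, 6202, 7076.
Circular molecule, 4 cuts → 4 fragments:
  4162 − 1228 = 2934 bp
  6202 − 4162 = 2040 bp
  7076 − 6202 = 874 bp
  wrap: 10069 − 7076 + 1228 = 4221 bp
Sorted largest to smallest: 4221, 2934, 2040, 874 bp.

4221, 2934, 2040, 874 bp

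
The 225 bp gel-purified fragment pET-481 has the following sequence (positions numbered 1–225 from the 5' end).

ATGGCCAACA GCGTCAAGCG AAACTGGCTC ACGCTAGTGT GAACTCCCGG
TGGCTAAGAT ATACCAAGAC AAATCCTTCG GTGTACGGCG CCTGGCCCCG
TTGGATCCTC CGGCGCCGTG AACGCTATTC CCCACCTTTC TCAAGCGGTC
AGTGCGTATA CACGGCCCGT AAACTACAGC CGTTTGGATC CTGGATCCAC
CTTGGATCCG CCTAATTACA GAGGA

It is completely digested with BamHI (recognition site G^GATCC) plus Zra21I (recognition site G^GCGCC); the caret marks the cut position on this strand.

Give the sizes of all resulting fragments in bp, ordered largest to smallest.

87, 74, 21, 16, 11, 9, 7 bp

BamHI sites (GGATCC) start at positions 103, 186, 193, 204.
BamHI cuts after the first base of each site, so after positions 103, 186, 193, 204.
Zra21I sites (GGCGCC) start at positions 87, 112.
Zra21I cuts after the first base of each site, so after positions 87, 112.
Combined cut positions: 87, 103, 112, 186, 193, 204.
Linear molecule, 6 cuts → 7 fragments:
  1–87 → 87 bp
  88–103 → 16 bp
  104–112 → 9 bp
  113–186 → 74 bp
  187–193 → 7 bp
  194–204 → 11 bp
  205–225 → 21 bp
Sorted largest to smallest: 87, 74, 21, 16, 11, 9, 7 bp.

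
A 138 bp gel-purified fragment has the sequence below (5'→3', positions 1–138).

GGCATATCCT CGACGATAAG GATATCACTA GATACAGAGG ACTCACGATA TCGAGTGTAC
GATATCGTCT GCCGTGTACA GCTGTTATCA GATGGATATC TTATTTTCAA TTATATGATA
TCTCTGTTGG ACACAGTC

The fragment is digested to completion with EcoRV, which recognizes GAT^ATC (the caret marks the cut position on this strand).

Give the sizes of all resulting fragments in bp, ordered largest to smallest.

34, 26, 23, 22, 19, 14 bp

EcoRV sites (GATATC) start at positions 21, 47, 61, 95, 117.
EcoRV cuts after base 3 of each site, so after positions 23, 49, 63, 97, 119.
Linear molecule, 5 cuts → 6 fragments:
  1–23 → 23 bp
  24–49 → 26 bp
  50–63 → 14 bp
  64–97 → 34 bp
  98–119 → 22 bp
  120–138 → 19 bp
Sorted largest to smallest: 34, 26, 23, 22, 19, 14 bp.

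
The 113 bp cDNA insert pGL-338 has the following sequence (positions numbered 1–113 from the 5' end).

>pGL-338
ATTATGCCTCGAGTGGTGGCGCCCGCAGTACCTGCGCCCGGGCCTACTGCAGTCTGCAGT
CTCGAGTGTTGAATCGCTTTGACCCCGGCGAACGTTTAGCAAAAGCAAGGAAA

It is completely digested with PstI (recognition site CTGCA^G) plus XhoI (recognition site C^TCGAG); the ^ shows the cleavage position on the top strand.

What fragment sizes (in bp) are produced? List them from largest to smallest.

52, 43, 8, 7, 3 bp

PstI sites (CTGCAG) start at positions 47, 54.
PstI cuts after base 5 of each site (before the last base), so after positions 51, 58.
XhoI sites (CTCGAG) start at positions 8, 61.
XhoI cuts after the first base of each site, so after positions 8, 61.
Combined cut positions: 8, 51, 58, 61.
Linear molecule, 4 cuts → 5 fragments:
  1–8 → 8 bp
  9–51 → 43 bp
  52–58 → 7 bp
  59–61 → 3 bp
  62–113 → 52 bp
Sorted largest to smallest: 52, 43, 8, 7, 3 bp.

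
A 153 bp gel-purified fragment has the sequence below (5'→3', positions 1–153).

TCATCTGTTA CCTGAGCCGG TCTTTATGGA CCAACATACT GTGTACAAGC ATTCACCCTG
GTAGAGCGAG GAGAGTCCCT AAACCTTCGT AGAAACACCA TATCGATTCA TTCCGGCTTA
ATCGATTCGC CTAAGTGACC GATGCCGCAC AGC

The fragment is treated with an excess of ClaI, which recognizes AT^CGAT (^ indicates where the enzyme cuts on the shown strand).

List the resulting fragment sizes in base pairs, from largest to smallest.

ClaI sites (ATCGAT) start at positions 102, 121.
ClaI cuts after base 2 of each site, so after positions 103, 122.
Linear molecule, 2 cuts → 3 fragments:
  1–103 → 103 bp
  104–122 → 19 bp
  123–153 → 31 bp
Sorted largest to smallest: 103, 31, 19 bp.

103, 31, 19 bp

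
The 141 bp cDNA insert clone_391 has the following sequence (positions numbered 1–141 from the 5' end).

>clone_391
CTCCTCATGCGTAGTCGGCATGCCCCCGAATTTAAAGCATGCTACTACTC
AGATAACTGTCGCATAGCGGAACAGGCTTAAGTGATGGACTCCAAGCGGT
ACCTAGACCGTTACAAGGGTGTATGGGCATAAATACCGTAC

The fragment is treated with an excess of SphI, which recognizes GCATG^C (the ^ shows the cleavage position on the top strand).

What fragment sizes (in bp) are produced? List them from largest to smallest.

100, 22, 19 bp

SphI sites (GCATGC) start at positions 18, 37.
SphI cuts after base 5 of each site (before the last base), so after positions 22, 41.
Linear molecule, 2 cuts → 3 fragments:
  1–22 → 22 bp
  23–41 → 19 bp
  42–141 → 100 bp
Sorted largest to smallest: 100, 22, 19 bp.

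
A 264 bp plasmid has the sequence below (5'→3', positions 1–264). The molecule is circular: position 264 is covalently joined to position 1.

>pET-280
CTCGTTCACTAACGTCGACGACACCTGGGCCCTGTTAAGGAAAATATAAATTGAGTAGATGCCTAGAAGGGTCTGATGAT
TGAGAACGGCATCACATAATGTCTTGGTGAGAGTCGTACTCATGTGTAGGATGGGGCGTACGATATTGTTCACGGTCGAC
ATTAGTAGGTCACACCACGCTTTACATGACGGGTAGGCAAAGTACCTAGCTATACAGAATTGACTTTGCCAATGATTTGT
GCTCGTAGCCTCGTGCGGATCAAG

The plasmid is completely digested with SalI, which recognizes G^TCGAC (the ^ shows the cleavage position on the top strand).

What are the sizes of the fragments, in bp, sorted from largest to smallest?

SalI sites (GTCGAC) start at positions 14, 155.
SalI cuts after the first base of each site, so after positions 14, 155.
Circular molecule, 2 cuts → 2 fragments:
  15–155 → 141 bp
  156–264 then 1–14 → 109 + 14 = 123 bp
Sorted largest to smallest: 141, 123 bp.

141, 123 bp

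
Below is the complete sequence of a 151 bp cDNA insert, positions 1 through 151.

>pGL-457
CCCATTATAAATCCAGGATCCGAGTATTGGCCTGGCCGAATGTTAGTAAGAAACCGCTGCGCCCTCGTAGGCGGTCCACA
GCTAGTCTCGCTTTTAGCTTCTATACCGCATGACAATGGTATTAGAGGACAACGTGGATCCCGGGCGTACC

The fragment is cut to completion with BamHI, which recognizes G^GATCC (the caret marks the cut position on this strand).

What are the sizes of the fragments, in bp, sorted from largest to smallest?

120, 16, 15 bp

BamHI sites (GGATCC) start at positions 16, 136.
BamHI cuts after the first base of each site, so after positions 16, 136.
Linear molecule, 2 cuts → 3 fragments:
  1–16 → 16 bp
  17–136 → 120 bp
  137–151 → 15 bp
Sorted largest to smallest: 120, 16, 15 bp.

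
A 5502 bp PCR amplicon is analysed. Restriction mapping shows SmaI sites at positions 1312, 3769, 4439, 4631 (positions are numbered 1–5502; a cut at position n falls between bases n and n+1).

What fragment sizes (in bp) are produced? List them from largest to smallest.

2457, 1312, 871, 670, 192 bp

Linear molecule, 4 cuts → 5 fragments:
  1312 − 0 = 1312 bp
  3769 − 1312 = 2457 bp
  4439 − 3769 = 670 bp
  4631 − 4439 = 192 bp
  5502 − 4631 = 871 bp
Sorted largest to smallest: 2457, 1312, 871, 670, 192 bp.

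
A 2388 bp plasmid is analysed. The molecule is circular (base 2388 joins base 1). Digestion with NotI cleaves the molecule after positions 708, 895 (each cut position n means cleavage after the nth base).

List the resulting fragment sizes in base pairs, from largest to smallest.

Circular molecule, 2 cuts → 2 fragments:
  895 − 708 = 187 bp
  wrap: 2388 − 895 + 708 = 2201 bp
Sorted largest to smallest: 2201, 187 bp.

2201, 187 bp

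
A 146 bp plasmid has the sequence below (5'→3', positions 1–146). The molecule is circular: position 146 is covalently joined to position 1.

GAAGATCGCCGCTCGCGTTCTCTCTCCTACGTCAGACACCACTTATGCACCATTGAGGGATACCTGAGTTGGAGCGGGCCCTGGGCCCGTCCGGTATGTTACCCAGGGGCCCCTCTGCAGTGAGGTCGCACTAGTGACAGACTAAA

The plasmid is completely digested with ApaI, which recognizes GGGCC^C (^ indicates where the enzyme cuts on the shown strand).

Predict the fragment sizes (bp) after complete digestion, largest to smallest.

115, 24, 7 bp

ApaI sites (GGGCCC) start at positions 76, 83, 107.
ApaI cuts after base 5 of each site (before the last base), so after positions 80, 87, 111.
Circular molecule, 3 cuts → 3 fragments:
  81–87 → 7 bp
  88–111 → 24 bp
  112–146 then 1–80 → 35 + 80 = 115 bp
Sorted largest to smallest: 115, 24, 7 bp.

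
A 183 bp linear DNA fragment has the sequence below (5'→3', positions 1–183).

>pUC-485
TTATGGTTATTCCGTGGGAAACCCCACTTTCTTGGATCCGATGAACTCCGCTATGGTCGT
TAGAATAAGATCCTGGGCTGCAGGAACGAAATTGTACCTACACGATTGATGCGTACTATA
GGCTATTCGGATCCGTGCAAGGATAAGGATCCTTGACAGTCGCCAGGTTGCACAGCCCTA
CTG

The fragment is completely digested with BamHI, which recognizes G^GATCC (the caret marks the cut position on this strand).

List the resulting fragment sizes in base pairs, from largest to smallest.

95, 36, 34, 18 bp

BamHI sites (GGATCC) start at positions 34, 129, 147.
BamHI cuts after the first base of each site, so after positions 34, 129, 147.
Linear molecule, 3 cuts → 4 fragments:
  1–34 → 34 bp
  35–129 → 95 bp
  130–147 → 18 bp
  148–183 → 36 bp
Sorted largest to smallest: 95, 36, 34, 18 bp.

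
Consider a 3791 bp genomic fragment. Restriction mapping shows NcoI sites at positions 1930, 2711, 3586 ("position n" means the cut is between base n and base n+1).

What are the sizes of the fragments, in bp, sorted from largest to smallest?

1930, 875, 781, 205 bp

Linear molecule, 3 cuts → 4 fragments:
  1930 − 0 = 1930 bp
  2711 − 1930 = 781 bp
  3586 − 2711 = 875 bp
  3791 − 3586 = 205 bp
Sorted largest to smallest: 1930, 875, 781, 205 bp.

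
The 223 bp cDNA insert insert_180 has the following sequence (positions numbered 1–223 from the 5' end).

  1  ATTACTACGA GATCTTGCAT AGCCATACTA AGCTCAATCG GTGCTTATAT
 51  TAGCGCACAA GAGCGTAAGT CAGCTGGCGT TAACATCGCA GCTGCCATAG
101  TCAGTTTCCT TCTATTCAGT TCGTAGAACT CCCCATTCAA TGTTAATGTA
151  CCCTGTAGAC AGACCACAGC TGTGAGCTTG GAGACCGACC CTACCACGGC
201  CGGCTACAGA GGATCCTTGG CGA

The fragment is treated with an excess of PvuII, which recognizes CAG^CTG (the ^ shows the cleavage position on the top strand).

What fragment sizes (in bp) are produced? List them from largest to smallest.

PvuII sites (CAGCTG) start at positions 71, 89, 167.
PvuII cuts after base 3 of each site, so after positions 73, 91, 169.
Linear molecule, 3 cuts → 4 fragments:
  1–73 → 73 bp
  74–91 → 18 bp
  92–169 → 78 bp
  170–223 → 54 bp
Sorted largest to smallest: 78, 73, 54, 18 bp.

78, 73, 54, 18 bp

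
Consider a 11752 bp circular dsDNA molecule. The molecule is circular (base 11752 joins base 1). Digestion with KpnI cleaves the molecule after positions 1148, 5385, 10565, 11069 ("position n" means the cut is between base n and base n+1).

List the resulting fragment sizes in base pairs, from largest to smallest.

Circular molecule, 4 cuts → 4 fragments:
  5385 − 1148 = 4237 bp
  10565 − 5385 = 5180 bp
  11069 − 10565 = 504 bp
  wrap: 11752 − 11069 + 1148 = 1831 bp
Sorted largest to smallest: 5180, 4237, 1831, 504 bp.

5180, 4237, 1831, 504 bp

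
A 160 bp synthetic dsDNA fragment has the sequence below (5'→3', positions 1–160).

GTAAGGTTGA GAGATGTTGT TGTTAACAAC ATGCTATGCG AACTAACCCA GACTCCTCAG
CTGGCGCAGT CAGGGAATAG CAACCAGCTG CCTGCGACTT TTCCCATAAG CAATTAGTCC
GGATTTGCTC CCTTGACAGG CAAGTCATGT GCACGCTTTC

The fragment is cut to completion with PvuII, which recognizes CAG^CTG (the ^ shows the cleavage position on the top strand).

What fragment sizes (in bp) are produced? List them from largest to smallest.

PvuII sites (CAGCTG) start at positions 58, 85.
PvuII cuts after base 3 of each site, so after positions 60, 87.
Linear molecule, 2 cuts → 3 fragments:
  1–60 → 60 bp
  61–87 → 27 bp
  88–160 → 73 bp
Sorted largest to smallest: 73, 60, 27 bp.

73, 60, 27 bp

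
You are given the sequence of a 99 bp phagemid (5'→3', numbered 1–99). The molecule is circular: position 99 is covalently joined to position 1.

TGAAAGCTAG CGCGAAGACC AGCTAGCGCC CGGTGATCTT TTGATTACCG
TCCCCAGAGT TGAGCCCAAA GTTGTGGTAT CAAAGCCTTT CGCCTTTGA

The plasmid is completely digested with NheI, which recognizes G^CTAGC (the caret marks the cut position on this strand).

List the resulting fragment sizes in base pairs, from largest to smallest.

NheI sites (GCTAGC) start at positions 6, 22.
NheI cuts after the first base of each site, so after positions 6, 22.
Circular molecule, 2 cuts → 2 fragments:
  7–22 → 16 bp
  23–99 then 1–6 → 77 + 6 = 83 bp
Sorted largest to smallest: 83, 16 bp.

83, 16 bp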